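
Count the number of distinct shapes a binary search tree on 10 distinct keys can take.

Rooted binary trees with 10 nodes (each child slot possibly empty) number C_10.
C_10 = C(20,10)/11 = 184756/11 = 16796.

16796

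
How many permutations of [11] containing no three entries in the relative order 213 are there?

Permutations of [n] avoiding any single length-3 pattern are counted by C_n; here n = 11.
C_11 = C(22,11)/12 = 705432/12 = 58786.

58786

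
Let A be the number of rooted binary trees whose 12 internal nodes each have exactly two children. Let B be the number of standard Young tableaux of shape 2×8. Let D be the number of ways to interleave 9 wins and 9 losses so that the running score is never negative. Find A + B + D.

Full binary trees with n internal nodes are counted by C_n; here n = 12. So A = C_12 = 208012.
Standard Young tableaux of shape 2×n are counted by C_n; here n = 8. So B = C_8 = 1430.
Ballot sequences with n votes each where one side never trails are Dyck words, counted by C_n; here n = 9. So D = C_9 = 4862.
A + B + D = 208012 + 1430 + 4862 = 214304.

214304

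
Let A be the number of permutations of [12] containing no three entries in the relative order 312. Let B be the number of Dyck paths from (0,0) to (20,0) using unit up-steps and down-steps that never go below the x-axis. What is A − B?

191216

For any fixed pattern of length 3, the pattern-avoiding permutations of [12] number C_12. So A = C_12 = 208012.
Dyck paths of semilength n (length 2n) are counted by C_n; here n = 10. So B = C_10 = 16796.
A − B = 208012 − 16796 = 191216.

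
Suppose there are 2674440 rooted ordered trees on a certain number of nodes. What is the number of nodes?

15

Rooted ordered trees on m nodes are counted by C_{m−1}, and C_14 = 2674440.
So the index is 14, and the number of nodes is 14 + 1 = 15.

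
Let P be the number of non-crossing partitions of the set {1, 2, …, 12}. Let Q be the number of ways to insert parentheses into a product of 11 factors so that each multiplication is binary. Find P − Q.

Non-crossing partitions of an n-element set are counted by C_n; here n = 12. So P = C_12 = 208012.
Parenthesizations of m factors correspond to full binary trees with m leaves, counted by C_{m−1}; m = 11 gives C_10. So Q = C_10 = 16796.
P − Q = 208012 − 16796 = 191216.

191216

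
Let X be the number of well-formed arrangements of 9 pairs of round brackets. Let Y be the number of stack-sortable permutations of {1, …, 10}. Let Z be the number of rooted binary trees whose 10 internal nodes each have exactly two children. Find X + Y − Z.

4862

A balanced arrangement of 9 bracket pairs is a Dyck word of semilength 9, so the count is C_9. So X = C_9 = 4862.
By Knuth's characterisation, the stack-sortable permutations of length 10 are the 231-avoiders, numbering C_10. So Y = C_10 = 16796.
The number of full binary trees on 10 internal nodes is the Catalan number C_10. So Z = C_10 = 16796.
X + Y − Z = 4862 + 16796 − 16796 = 4862.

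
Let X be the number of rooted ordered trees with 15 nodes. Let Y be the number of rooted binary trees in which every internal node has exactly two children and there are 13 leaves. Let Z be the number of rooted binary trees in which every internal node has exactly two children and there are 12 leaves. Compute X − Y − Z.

2407642

A rooted plane tree on 15 nodes has 14 edges, and such trees are counted by C_14. So X = C_14 = 2674440.
Full binary trees with 13 leaves have 13−1 = 12 internal nodes, so there are C_12 of them. So Y = C_12 = 208012.
A full binary tree with L leaves has L−1 internal nodes and is counted by C_{L−1}; L = 12 gives C_11. So Z = C_11 = 58786.
X − Y − Z = 2674440 − 208012 − 58786 = 2407642.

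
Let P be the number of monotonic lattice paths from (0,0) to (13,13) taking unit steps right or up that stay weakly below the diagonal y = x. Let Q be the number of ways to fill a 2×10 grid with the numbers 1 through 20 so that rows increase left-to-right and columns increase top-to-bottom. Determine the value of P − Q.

Sub-diagonal monotone paths from (0,0) to (13,13) biject with Dyck paths of semilength 13, giving C_13. So P = C_13 = 742900.
Standard Young tableaux of shape 2×n are counted by C_n; here n = 10. So Q = C_10 = 16796.
P − Q = 742900 − 16796 = 726104.

726104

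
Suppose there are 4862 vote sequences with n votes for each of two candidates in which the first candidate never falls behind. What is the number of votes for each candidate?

9

Such ballot sequences with n votes each are counted by C_n; 4862 = C_9.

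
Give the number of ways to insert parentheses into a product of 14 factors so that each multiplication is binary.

742900

Parenthesizations of m factors correspond to full binary trees with m leaves, counted by C_{m−1}; m = 14 gives C_13.
C_13 = 742900.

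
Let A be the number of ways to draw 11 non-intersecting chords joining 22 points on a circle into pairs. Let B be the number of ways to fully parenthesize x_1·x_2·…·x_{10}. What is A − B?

Pairing 22 circle points by 11 non-crossing chords gives C_11 matchings. So A = C_11 = 58786.
Bracketing 10 factors into binary products is counted by C_{10−1} = C_9. So B = C_9 = 4862.
A − B = 58786 − 4862 = 53924.

53924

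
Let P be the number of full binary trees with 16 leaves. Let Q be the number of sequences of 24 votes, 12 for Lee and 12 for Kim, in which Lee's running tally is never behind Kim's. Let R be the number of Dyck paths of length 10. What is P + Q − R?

9902815

Full binary trees with 16 leaves have 16−1 = 15 internal nodes, so there are C_15 of them. So P = C_15 = 9694845.
Reading a vote for the leader as '(' and for the other as ')' turns such a sequence into a balanced string of 12 pairs, so the count is C_12. So Q = C_12 = 208012.
A Dyck path with 5 up-steps and 5 down-steps has semilength 5, so there are C_5 of them. So R = C_5 = 42.
P + Q − R = 9694845 + 208012 − 42 = 9902815.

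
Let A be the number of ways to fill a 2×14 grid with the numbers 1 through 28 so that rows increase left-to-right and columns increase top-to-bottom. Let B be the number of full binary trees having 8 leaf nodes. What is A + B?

Standard Young tableaux of shape 2×n are counted by C_n; here n = 14. So A = C_14 = 2674440.
A full binary tree with L leaves has L−1 internal nodes and is counted by C_{L−1}; L = 8 gives C_7. So B = C_7 = 429.
A + B = 2674440 + 429 = 2674869.

2674869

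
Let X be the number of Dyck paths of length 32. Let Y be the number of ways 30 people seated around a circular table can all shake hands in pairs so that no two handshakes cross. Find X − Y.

25662825

Paths of 16 up- and 16 down-steps that never dip below the axis are Dyck paths; their count is C_16. So X = C_16 = 35357670.
Non-crossing handshake pairings of 2n people are counted by C_n; 30 people gives n = 15. So Y = C_15 = 9694845.
X − Y = 35357670 − 9694845 = 25662825.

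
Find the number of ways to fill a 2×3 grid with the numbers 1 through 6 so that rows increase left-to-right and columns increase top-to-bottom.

By the hook-length formula (or a Dyck-path bijection), SYT of shape 2×3 number C_3.
C_3 = C(6,3)/4 = 20/4 = 5.

5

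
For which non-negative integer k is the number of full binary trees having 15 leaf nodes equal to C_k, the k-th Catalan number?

A full binary tree with L leaves has L−1 internal nodes and is counted by C_{L−1}; L = 15 gives C_14.

14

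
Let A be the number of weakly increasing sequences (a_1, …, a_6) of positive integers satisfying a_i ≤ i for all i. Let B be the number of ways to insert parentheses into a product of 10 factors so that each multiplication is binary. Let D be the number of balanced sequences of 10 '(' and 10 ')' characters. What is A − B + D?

12066

Such sub-staircase sequences of length n are counted by C_n; here n = 6. So A = C_6 = 132.
Ways to associate a product of 10 factors correspond to binary trees on 10 leaves, so the count is C_9. So B = C_9 = 4862.
Balanced strings of n pairs of brackets are counted by C_n; here n = 10. So D = C_10 = 16796.
A − B + D = 132 − 4862 + 16796 = 12066.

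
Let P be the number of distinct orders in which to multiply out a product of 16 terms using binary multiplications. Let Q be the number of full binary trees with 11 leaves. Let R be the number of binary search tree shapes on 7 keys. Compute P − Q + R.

9678478

Bracketing 16 factors into binary products is counted by C_{16−1} = C_15. So P = C_15 = 9694845.
A full binary tree with L leaves has L−1 internal nodes and is counted by C_{L−1}; L = 11 gives C_10. So Q = C_10 = 16796.
There are C_n binary search tree shapes on n keys; with n = 7 that is C_7. So R = C_7 = 429.
P − Q + R = 9694845 − 16796 + 429 = 9678478.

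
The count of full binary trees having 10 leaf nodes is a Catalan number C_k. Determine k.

A full binary tree with L leaves has L−1 internal nodes and is counted by C_{L−1}; L = 10 gives C_9.

9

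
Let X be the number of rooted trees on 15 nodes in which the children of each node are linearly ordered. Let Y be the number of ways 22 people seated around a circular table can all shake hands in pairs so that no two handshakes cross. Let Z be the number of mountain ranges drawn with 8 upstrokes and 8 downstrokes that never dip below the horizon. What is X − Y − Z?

A rooted plane tree on 15 nodes has 14 edges, and such trees are counted by C_14. So X = C_14 = 2674440.
Non-crossing handshake pairings of 2n people are counted by C_n; 22 people gives n = 11. So Y = C_11 = 58786.
Dyck paths of semilength n (length 2n) are counted by C_n; here n = 8. So Z = C_8 = 1430.
X − Y − Z = 2674440 − 58786 − 1430 = 2614224.

2614224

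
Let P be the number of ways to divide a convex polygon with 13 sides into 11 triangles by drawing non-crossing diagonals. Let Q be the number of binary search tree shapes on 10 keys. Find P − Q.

41990

A convex 13-gon is triangulated into 11 triangles, and the number of such triangulations is the Catalan number C_{13−2} = C_11. So P = C_11 = 58786.
There are C_n binary search tree shapes on n keys; with n = 10 that is C_10. So Q = C_10 = 16796.
P − Q = 58786 − 16796 = 41990.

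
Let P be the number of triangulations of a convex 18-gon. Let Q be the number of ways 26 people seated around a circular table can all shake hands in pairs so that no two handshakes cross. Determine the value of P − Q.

34614770

Triangulations of a convex m-gon are counted by C_{m−2}; with m = 18 this is C_16. So P = C_16 = 35357670.
With 26 = 2·13 people, non-crossing handshake pairings are non-crossing perfect matchings on a circle, counted by C_13. So Q = C_13 = 742900.
P − Q = 35357670 − 742900 = 34614770.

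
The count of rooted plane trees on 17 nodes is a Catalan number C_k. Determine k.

Rooted ordered (plane) trees on m nodes have m−1 edges and are counted by C_{m−1}; m = 17 gives C_16.

16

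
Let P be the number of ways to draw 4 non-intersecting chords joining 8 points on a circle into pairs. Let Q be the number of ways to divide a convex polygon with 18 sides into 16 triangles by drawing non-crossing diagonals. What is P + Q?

35357684

Non-crossing perfect matchings of 2n points on a circle are counted by C_n; with 8 points, n = 4. So P = C_4 = 14.
Triangulations of a convex m-gon are counted by C_{m−2}; with m = 18 this is C_16. So Q = C_16 = 35357670.
P + Q = 14 + 35357670 = 35357684.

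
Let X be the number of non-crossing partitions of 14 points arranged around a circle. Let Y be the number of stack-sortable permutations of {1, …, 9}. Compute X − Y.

2669578

The non-crossing partitions of [14] form a lattice of size C_14. So X = C_14 = 2674440.
Stack-sortable permutations are exactly the 231-avoiding ones, counted by C_n; here n = 9. So Y = C_9 = 4862.
X − Y = 2674440 − 4862 = 2669578.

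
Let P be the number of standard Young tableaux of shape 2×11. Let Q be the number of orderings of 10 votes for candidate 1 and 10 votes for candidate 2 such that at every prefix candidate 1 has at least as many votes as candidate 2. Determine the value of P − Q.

By the hook-length formula (or a Dyck-path bijection), SYT of shape 2×11 number C_11. So P = C_11 = 58786.
Reading a vote for the leader as '(' and for the other as ')' turns such a sequence into a balanced string of 10 pairs, so the count is C_10. So Q = C_10 = 16796.
P − Q = 58786 − 16796 = 41990.

41990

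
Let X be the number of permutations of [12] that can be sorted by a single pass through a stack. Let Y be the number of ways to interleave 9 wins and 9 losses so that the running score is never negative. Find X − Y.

203150

By Knuth's characterisation, the stack-sortable permutations of length 12 are the 231-avoiders, numbering C_12. So X = C_12 = 208012.
Reading a vote for the leader as '(' and for the other as ')' turns such a sequence into a balanced string of 9 pairs, so the count is C_9. So Y = C_9 = 4862.
X − Y = 208012 − 4862 = 203150.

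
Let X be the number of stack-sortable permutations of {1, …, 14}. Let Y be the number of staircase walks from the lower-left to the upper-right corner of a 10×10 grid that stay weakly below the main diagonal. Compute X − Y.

Stack-sortable permutations are exactly the 231-avoiding ones, counted by C_n; here n = 14. So X = C_14 = 2674440.
Sub-diagonal monotone paths from (0,0) to (10,10) biject with Dyck paths of semilength 10, giving C_10. So Y = C_10 = 16796.
X − Y = 2674440 − 16796 = 2657644.

2657644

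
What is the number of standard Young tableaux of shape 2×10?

Standard Young tableaux of shape 2×n are counted by C_n; here n = 10.
C_10 = C(20,10)/11 = 184756/11 = 16796.

16796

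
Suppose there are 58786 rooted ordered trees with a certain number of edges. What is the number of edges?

11

Rooted ordered trees with n edges are counted by C_n; 58786 = C_11.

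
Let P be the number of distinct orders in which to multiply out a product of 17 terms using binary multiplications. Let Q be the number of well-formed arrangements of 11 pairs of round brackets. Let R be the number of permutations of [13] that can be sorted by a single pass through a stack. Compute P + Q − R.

34673556

Ways to associate a product of 17 factors correspond to binary trees on 17 leaves, so the count is C_16. So P = C_16 = 35357670.
A balanced arrangement of 11 bracket pairs is a Dyck word of semilength 11, so the count is C_11. So Q = C_11 = 58786.
By Knuth's characterisation, the stack-sortable permutations of length 13 are the 231-avoiders, numbering C_13. So R = C_13 = 742900.
P + Q − R = 35357670 + 58786 − 742900 = 34673556.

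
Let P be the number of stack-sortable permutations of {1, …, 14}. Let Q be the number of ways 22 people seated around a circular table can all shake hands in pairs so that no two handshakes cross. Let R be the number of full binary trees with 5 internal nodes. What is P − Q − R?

Stack-sortable permutations are exactly the 231-avoiding ones, counted by C_n; here n = 14. So P = C_14 = 2674440.
Non-crossing handshake pairings of 2n people are counted by C_n; 22 people gives n = 11. So Q = C_11 = 58786.
Full binary trees with n internal nodes are counted by C_n; here n = 5. So R = C_5 = 42.
P − Q − R = 2674440 − 58786 − 42 = 2615612.

2615612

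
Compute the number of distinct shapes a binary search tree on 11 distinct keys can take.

Binary trees (left/right distinguished) on n nodes are counted by C_n; here n = 11.
C_11 = 58786.

58786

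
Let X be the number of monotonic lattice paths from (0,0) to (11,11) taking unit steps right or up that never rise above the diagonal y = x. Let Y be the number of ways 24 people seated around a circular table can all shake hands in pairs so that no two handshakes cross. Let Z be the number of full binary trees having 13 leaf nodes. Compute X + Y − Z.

Monotone paths in an n×n grid that stay weakly below the diagonal are counted by C_n; here n = 11. So X = C_11 = 58786.
With 24 = 2·12 people, non-crossing handshake pairings are non-crossing perfect matchings on a circle, counted by C_12. So Y = C_12 = 208012.
A full binary tree with L leaves has L−1 internal nodes and is counted by C_{L−1}; L = 13 gives C_12. So Z = C_12 = 208012.
X + Y − Z = 58786 + 208012 − 208012 = 58786.

58786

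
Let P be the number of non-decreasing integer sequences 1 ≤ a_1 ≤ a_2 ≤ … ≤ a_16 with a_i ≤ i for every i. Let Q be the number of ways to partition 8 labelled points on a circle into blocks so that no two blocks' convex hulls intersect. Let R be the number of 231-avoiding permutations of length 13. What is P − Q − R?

34613340

Weakly increasing sequences with a_i ≤ i biject with Dyck paths of semilength 16, so there are C_16. So P = C_16 = 35357670.
Non-crossing partitions of an n-element set are counted by C_n; here n = 8. So Q = C_8 = 1430.
Permutations of [n] avoiding any single length-3 pattern are counted by C_n; here n = 13. So R = C_13 = 742900.
P − Q − R = 35357670 − 1430 − 742900 = 34613340.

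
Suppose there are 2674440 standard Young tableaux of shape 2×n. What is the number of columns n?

Standard Young tableaux of shape 2×n are counted by C_n, and C_14 = 2674440.

14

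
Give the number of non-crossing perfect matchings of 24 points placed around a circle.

Pairing 24 circle points by 12 non-crossing chords gives C_12 matchings.
C_12 = C(24,12)/13 = 2704156/13 = 208012.

208012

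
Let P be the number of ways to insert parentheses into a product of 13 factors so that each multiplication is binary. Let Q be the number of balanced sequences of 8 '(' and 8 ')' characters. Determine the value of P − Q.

Ways to associate a product of 13 factors correspond to binary trees on 13 leaves, so the count is C_12. So P = C_12 = 208012.
Balanced strings of n pairs of brackets are counted by C_n; here n = 8. So Q = C_8 = 1430.
P − Q = 208012 − 1430 = 206582.

206582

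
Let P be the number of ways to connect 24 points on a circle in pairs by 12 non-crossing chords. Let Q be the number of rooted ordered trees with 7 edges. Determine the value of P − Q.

207583

Non-crossing perfect matchings of 2n points on a circle are counted by C_n; with 24 points, n = 12. So P = C_12 = 208012.
Rooted ordered trees with n edges are counted by C_n; here n = 7. So Q = C_7 = 429.
P − Q = 208012 − 429 = 207583.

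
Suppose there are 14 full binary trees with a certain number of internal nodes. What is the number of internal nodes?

4

Full binary trees with n internal nodes are counted by C_n. The Catalan number equal to 14 is C_4.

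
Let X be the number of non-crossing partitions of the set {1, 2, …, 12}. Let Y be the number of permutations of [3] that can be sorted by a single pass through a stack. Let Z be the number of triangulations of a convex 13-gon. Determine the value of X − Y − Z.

149221

Non-crossing partitions of an n-element set are counted by C_n; here n = 12. So X = C_12 = 208012.
Stack-sortable permutations are exactly the 231-avoiding ones, counted by C_n; here n = 3. So Y = C_3 = 5.
A convex 13-gon is triangulated into 11 triangles, and the number of such triangulations is the Catalan number C_{13−2} = C_11. So Z = C_11 = 58786.
X − Y − Z = 208012 − 5 − 58786 = 149221.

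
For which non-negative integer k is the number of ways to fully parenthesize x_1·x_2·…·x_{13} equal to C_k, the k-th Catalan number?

Bracketing 13 factors into binary products is counted by C_{13−1} = C_12.

12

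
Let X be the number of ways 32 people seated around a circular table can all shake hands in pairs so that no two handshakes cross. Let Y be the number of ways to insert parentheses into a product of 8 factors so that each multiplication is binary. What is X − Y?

With 32 = 2·16 people, non-crossing handshake pairings are non-crossing perfect matchings on a circle, counted by C_16. So X = C_16 = 35357670.
Bracketing 8 factors into binary products is counted by C_{8−1} = C_7. So Y = C_7 = 429.
X − Y = 35357670 − 429 = 35357241.

35357241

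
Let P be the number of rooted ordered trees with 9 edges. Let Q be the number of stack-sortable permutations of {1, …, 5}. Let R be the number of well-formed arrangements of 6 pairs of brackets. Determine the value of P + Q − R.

Rooted ordered trees with n edges are counted by C_n; here n = 9. So P = C_9 = 4862.
By Knuth's characterisation, the stack-sortable permutations of length 5 are the 231-avoiders, numbering C_5. So Q = C_5 = 42.
Balanced strings of n pairs of brackets are counted by C_n; here n = 6. So R = C_6 = 132.
P + Q − R = 4862 + 42 − 132 = 4772.

4772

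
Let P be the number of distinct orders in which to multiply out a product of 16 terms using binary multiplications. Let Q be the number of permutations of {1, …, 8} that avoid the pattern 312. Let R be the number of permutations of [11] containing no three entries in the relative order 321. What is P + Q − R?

9637489

Bracketing 16 factors into binary products is counted by C_{16−1} = C_15. So P = C_15 = 9694845.
For any fixed pattern of length 3, the pattern-avoiding permutations of [8] number C_8. So Q = C_8 = 1430.
Permutations of [n] avoiding any single length-3 pattern are counted by C_n; here n = 11. So R = C_11 = 58786.
P + Q − R = 9694845 + 1430 − 58786 = 9637489.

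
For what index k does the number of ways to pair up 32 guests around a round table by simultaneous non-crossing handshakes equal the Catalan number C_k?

16

With 32 = 2·16 people, non-crossing handshake pairings are non-crossing perfect matchings on a circle, counted by C_16.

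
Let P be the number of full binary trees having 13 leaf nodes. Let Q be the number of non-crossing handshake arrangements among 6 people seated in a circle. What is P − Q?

208007

A full binary tree with L leaves has L−1 internal nodes and is counted by C_{L−1}; L = 13 gives C_12. So P = C_12 = 208012.
With 6 = 2·3 people, non-crossing handshake pairings are non-crossing perfect matchings on a circle, counted by C_3. So Q = C_3 = 5.
P − Q = 208012 − 5 = 208007.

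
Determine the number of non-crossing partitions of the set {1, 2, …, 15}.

9694845

The non-crossing partitions of [15] form a lattice of size C_15.
C_15 = 9694845.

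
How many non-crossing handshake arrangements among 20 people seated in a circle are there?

16796

With 20 = 2·10 people, non-crossing handshake pairings are non-crossing perfect matchings on a circle, counted by C_10.
C_10 = C(20,10)/11 = 184756/11 = 16796.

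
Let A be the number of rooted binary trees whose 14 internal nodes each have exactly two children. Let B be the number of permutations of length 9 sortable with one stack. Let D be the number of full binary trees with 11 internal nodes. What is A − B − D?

Full binary trees with n internal nodes are counted by C_n; here n = 14. So A = C_14 = 2674440.
By Knuth's characterisation, the stack-sortable permutations of length 9 are the 231-avoiders, numbering C_9. So B = C_9 = 4862.
The number of full binary trees on 11 internal nodes is the Catalan number C_11. So D = C_11 = 58786.
A − B − D = 2674440 − 4862 − 58786 = 2610792.

2610792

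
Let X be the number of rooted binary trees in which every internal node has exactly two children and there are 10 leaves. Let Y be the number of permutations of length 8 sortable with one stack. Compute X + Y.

6292

Full binary trees with 10 leaves have 10−1 = 9 internal nodes, so there are C_9 of them. So X = C_9 = 4862.
Stack-sortable permutations are exactly the 231-avoiding ones, counted by C_n; here n = 8. So Y = C_8 = 1430.
X + Y = 4862 + 1430 = 6292.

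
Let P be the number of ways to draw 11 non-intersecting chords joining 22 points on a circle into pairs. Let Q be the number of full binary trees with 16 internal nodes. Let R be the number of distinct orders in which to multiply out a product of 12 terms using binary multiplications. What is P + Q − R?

Pairing 22 circle points by 11 non-crossing chords gives C_11 matchings. So P = C_11 = 58786.
Full binary trees with n internal nodes are counted by C_n; here n = 16. So Q = C_16 = 35357670.
Ways to associate a product of 12 factors correspond to binary trees on 12 leaves, so the count is C_11. So R = C_11 = 58786.
P + Q − R = 58786 + 35357670 − 58786 = 35357670.

35357670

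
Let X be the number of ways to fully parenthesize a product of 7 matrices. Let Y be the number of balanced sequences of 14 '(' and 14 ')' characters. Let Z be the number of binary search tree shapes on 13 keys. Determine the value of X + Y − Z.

1931672

Bracketing 7 factors into binary products is counted by C_{7−1} = C_6. So X = C_6 = 132.
With 14 pairs the number of balanced bracket strings is the Catalan number C_14. So Y = C_14 = 2674440.
There are C_n binary search tree shapes on n keys; with n = 13 that is C_13. So Z = C_13 = 742900.
X + Y − Z = 132 + 2674440 − 742900 = 1931672.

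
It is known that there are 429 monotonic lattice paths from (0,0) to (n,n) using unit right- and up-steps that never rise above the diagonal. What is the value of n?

7

Such diagonal-avoiding paths in an n×n grid are counted by C_n. Since C_7 = 429, the index is 7.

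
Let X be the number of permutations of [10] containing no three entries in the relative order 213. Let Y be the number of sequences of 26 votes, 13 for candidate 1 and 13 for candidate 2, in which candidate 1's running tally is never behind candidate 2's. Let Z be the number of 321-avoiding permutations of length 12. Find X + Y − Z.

Permutations of [n] avoiding any single length-3 pattern are counted by C_n; here n = 10. So X = C_10 = 16796.
Ballot sequences with n votes each where one side never trails are Dyck words, counted by C_n; here n = 13. So Y = C_13 = 742900.
Permutations of [n] avoiding any single length-3 pattern are counted by C_n; here n = 12. So Z = C_12 = 208012.
X + Y − Z = 16796 + 742900 − 208012 = 551684.

551684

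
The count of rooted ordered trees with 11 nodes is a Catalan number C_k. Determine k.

10

A rooted plane tree on 11 nodes has 10 edges, and such trees are counted by C_10.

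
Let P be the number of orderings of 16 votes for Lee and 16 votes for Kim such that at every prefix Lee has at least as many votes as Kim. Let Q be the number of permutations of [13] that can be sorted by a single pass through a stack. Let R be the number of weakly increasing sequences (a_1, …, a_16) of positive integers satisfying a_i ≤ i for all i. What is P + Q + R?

Ballot sequences with n votes each where one side never trails are Dyck words, counted by C_n; here n = 16. So P = C_16 = 35357670.
Stack-sortable permutations are exactly the 231-avoiding ones, counted by C_n; here n = 13. So Q = C_13 = 742900.
Weakly increasing sequences with a_i ≤ i biject with Dyck paths of semilength 16, so there are C_16. So R = C_16 = 35357670.
P + Q + R = 35357670 + 742900 + 35357670 = 71458240.

71458240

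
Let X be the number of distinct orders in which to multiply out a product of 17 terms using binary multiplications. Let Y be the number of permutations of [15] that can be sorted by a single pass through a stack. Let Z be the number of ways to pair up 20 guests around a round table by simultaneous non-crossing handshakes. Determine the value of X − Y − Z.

25646029

Bracketing 17 factors into binary products is counted by C_{17−1} = C_16. So X = C_16 = 35357670.
By Knuth's characterisation, the stack-sortable permutations of length 15 are the 231-avoiders, numbering C_15. So Y = C_15 = 9694845.
With 20 = 2·10 people, non-crossing handshake pairings are non-crossing perfect matchings on a circle, counted by C_10. So Z = C_10 = 16796.
X − Y − Z = 35357670 − 9694845 − 16796 = 25646029.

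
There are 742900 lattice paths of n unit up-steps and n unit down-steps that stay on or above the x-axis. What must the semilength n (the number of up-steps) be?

13

Dyck paths of semilength n are counted by C_n. Since C_13 = 742900, the index is 13.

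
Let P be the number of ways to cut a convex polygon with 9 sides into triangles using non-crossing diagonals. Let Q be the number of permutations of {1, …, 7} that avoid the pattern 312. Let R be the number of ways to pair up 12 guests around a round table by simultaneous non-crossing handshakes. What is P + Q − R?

726

Triangulations of a convex m-gon are counted by C_{m−2}; with m = 9 this is C_7. So P = C_7 = 429.
For any fixed pattern of length 3, the pattern-avoiding permutations of [7] number C_7. So Q = C_7 = 429.
Non-crossing handshake pairings of 2n people are counted by C_n; 12 people gives n = 6. So R = C_6 = 132.
P + Q − R = 429 + 429 − 132 = 726.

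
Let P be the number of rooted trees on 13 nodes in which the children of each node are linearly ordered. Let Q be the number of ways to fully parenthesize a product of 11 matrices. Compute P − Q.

191216

Rooted ordered (plane) trees on m nodes have m−1 edges and are counted by C_{m−1}; m = 13 gives C_12. So P = C_12 = 208012.
Parenthesizations of m factors correspond to full binary trees with m leaves, counted by C_{m−1}; m = 11 gives C_10. So Q = C_10 = 16796.
P − Q = 208012 − 16796 = 191216.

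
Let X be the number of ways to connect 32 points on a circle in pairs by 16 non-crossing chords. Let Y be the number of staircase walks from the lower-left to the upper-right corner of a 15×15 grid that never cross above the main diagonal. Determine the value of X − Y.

Pairing 32 circle points by 16 non-crossing chords gives C_16 matchings. So X = C_16 = 35357670.
Monotone paths in an n×n grid that stay weakly below the diagonal are counted by C_n; here n = 15. So Y = C_15 = 9694845.
X − Y = 35357670 − 9694845 = 25662825.

25662825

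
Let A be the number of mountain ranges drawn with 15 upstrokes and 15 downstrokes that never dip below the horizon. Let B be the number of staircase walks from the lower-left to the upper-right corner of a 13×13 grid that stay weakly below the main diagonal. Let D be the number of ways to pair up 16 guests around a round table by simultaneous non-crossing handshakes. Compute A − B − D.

8950515

Dyck paths of semilength n (length 2n) are counted by C_n; here n = 15. So A = C_15 = 9694845.
Monotone paths in an n×n grid that stay weakly below the diagonal are counted by C_n; here n = 13. So B = C_13 = 742900.
Non-crossing handshake pairings of 2n people are counted by C_n; 16 people gives n = 8. So D = C_8 = 1430.
A − B − D = 9694845 − 742900 − 1430 = 8950515.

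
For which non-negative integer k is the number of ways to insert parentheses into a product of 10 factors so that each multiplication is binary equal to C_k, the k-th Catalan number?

9

Ways to associate a product of 10 factors correspond to binary trees on 10 leaves, so the count is C_9.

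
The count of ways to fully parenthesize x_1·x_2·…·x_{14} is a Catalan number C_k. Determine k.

Ways to associate a product of 14 factors correspond to binary trees on 14 leaves, so the count is C_13.

13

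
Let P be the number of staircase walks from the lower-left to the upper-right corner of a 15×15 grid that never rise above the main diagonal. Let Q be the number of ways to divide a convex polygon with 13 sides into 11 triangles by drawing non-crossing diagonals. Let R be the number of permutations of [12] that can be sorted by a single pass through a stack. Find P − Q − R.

9428047

Sub-diagonal monotone paths from (0,0) to (15,15) biject with Dyck paths of semilength 15, giving C_15. So P = C_15 = 9694845.
A convex 13-gon is triangulated into 11 triangles, and the number of such triangulations is the Catalan number C_{13−2} = C_11. So Q = C_11 = 58786.
Stack-sortable permutations are exactly the 231-avoiding ones, counted by C_n; here n = 12. So R = C_12 = 208012.
P − Q − R = 9694845 − 58786 − 208012 = 9428047.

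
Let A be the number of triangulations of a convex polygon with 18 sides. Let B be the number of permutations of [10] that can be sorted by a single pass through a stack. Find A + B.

Triangulations of a convex m-gon are counted by C_{m−2}; with m = 18 this is C_16. So A = C_16 = 35357670.
Stack-sortable permutations are exactly the 231-avoiding ones, counted by C_n; here n = 10. So B = C_10 = 16796.
A + B = 35357670 + 16796 = 35374466.

35374466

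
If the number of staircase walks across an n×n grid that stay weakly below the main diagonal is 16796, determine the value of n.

10

Such diagonal-avoiding paths in an n×n grid are counted by C_n, and C_10 = 16796.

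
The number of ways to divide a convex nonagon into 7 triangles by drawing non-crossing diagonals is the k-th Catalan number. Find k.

7

The number of triangulations of a 9-gon is the Catalan number C_7 (index = sides − 2).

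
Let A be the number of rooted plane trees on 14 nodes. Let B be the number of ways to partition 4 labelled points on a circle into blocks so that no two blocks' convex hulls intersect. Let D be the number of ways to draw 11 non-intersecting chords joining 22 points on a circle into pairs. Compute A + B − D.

A rooted plane tree on 14 nodes has 13 edges, and such trees are counted by C_13. So A = C_13 = 742900.
Non-crossing partitions of an n-element set are counted by C_n; here n = 4. So B = C_4 = 14.
Non-crossing perfect matchings of 2n points on a circle are counted by C_n; with 22 points, n = 11. So D = C_11 = 58786.
A + B − D = 742900 + 14 − 58786 = 684128.

684128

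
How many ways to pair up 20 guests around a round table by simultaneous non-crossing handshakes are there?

16796

With 20 = 2·10 people, non-crossing handshake pairings are non-crossing perfect matchings on a circle, counted by C_10.
C_10 = 16796.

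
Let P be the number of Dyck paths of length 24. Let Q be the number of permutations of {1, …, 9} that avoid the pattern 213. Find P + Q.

212874

A Dyck path with 12 up-steps and 12 down-steps has semilength 12, so there are C_12 of them. So P = C_12 = 208012.
Permutations of [n] avoiding any single length-3 pattern are counted by C_n; here n = 9. So Q = C_9 = 4862.
P + Q = 208012 + 4862 = 212874.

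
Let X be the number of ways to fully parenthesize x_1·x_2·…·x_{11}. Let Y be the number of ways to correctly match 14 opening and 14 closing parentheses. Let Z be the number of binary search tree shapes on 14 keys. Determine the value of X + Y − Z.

16796

Ways to associate a product of 11 factors correspond to binary trees on 11 leaves, so the count is C_10. So X = C_10 = 16796.
With 14 pairs the number of balanced bracket strings is the Catalan number C_14. So Y = C_14 = 2674440.
Binary trees (left/right distinguished) on n nodes are counted by C_n; here n = 14. So Z = C_14 = 2674440.
X + Y − Z = 16796 + 2674440 − 2674440 = 16796.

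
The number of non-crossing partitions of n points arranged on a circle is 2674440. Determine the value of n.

Non-crossing partitions of [n] are counted by C_n; 2674440 = C_14.

14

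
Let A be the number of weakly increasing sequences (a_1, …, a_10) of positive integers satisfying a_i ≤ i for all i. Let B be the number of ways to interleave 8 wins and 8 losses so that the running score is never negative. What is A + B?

18226

Such sub-staircase sequences of length n are counted by C_n; here n = 10. So A = C_10 = 16796.
Reading a vote for the leader as '(' and for the other as ')' turns such a sequence into a balanced string of 8 pairs, so the count is C_8. So B = C_8 = 1430.
A + B = 16796 + 1430 = 18226.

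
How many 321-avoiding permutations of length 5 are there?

42

Permutations of [n] avoiding any single length-3 pattern are counted by C_n; here n = 5.
C_5 = C(10,5)/6 = 252/6 = 42.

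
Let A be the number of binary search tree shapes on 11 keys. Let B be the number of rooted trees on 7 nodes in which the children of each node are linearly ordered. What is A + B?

Binary trees (left/right distinguished) on n nodes are counted by C_n; here n = 11. So A = C_11 = 58786.
Rooted ordered (plane) trees on m nodes have m−1 edges and are counted by C_{m−1}; m = 7 gives C_6. So B = C_6 = 132.
A + B = 58786 + 132 = 58918.

58918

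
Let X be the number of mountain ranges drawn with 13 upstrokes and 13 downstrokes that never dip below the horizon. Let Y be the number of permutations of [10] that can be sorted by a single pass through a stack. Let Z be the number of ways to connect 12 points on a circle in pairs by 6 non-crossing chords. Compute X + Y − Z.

759564

Paths of 13 up- and 13 down-steps that never dip below the axis are Dyck paths; their count is C_13. So X = C_13 = 742900.
By Knuth's characterisation, the stack-sortable permutations of length 10 are the 231-avoiders, numbering C_10. So Y = C_10 = 16796.
Pairing 12 circle points by 6 non-crossing chords gives C_6 matchings. So Z = C_6 = 132.
X + Y − Z = 742900 + 16796 − 132 = 759564.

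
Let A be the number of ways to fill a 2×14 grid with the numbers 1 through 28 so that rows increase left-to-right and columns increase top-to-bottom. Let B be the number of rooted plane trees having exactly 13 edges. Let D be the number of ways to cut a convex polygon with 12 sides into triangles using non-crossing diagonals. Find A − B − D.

Standard Young tableaux of shape 2×n are counted by C_n; here n = 14. So A = C_14 = 2674440.
A rooted plane tree with 13 edges has 14 nodes, and the count is C_13. So B = C_13 = 742900.
The number of triangulations of a 12-gon is the Catalan number C_10 (index = sides − 2). So D = C_10 = 16796.
A − B − D = 2674440 − 742900 − 16796 = 1914744.

1914744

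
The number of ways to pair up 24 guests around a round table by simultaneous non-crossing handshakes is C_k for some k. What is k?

Non-crossing handshake pairings of 2n people are counted by C_n; 24 people gives n = 12.

12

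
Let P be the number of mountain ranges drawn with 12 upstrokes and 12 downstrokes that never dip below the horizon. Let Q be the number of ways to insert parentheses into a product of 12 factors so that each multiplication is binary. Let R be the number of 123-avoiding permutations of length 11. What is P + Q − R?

208012

Dyck paths of semilength n (length 2n) are counted by C_n; here n = 12. So P = C_12 = 208012.
Parenthesizations of m factors correspond to full binary trees with m leaves, counted by C_{m−1}; m = 12 gives C_11. So Q = C_11 = 58786.
For any fixed pattern of length 3, the pattern-avoiding permutations of [11] number C_11. So R = C_11 = 58786.
P + Q − R = 208012 + 58786 − 58786 = 208012.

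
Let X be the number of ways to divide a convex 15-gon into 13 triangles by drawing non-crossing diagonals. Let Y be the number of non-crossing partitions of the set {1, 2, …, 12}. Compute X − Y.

534888

A convex 15-gon is triangulated into 13 triangles, and the number of such triangulations is the Catalan number C_{15−2} = C_13. So X = C_13 = 742900.
Non-crossing partitions of an n-element set are counted by C_n; here n = 12. So Y = C_12 = 208012.
X − Y = 742900 − 208012 = 534888.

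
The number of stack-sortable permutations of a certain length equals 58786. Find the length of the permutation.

Stack-sortable permutations of [n] are counted by C_n. Since C_11 = 58786, the index is 11.

11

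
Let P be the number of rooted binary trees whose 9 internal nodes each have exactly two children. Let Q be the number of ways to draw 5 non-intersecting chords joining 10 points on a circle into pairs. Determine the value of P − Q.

Full binary trees with n internal nodes are counted by C_n; here n = 9. So P = C_9 = 4862.
Non-crossing perfect matchings of 2n points on a circle are counted by C_n; with 10 points, n = 5. So Q = C_5 = 42.
P − Q = 4862 − 42 = 4820.

4820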